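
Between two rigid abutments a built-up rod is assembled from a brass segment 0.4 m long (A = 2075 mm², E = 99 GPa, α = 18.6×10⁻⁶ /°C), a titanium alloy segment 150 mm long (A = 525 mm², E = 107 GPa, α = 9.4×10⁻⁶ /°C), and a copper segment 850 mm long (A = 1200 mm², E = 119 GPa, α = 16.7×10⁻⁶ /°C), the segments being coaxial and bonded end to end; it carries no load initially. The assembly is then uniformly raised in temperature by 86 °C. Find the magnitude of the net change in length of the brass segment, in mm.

|ΔL| ≈ 0.275 mm

If the supports were absent, the total length change would be Σ αᵢΔT Lᵢ = 18.6×10⁻⁶×86×400 + 9.4×10⁻⁶×86×150 + 16.7×10⁻⁶×86×850 = 1.982 mm.
The walls prevent any net length change, so an axial force P (same in every segment) develops. Compatibility: P · Σ Lᵢ/(AᵢEᵢ) = δ_free.
Σ Lᵢ/(AᵢEᵢ) = 400/(2075×99×10³) + 150/(525×107×10³) + 850/(1200×119×10³) = 1.057×10⁻⁵ mm/N.
So P = 1.982 / 1.057×10⁻⁵ = 187.5 kN, compressive.
For the brass segment, free thermal change = 18.6×10⁻⁶×86×400 = 0.6398 mm and elastic change from P = 187500×400/(2075×99×10³) = 0.3651 mm; these oppose, so the net change is 0.275 mm (segment lengthens).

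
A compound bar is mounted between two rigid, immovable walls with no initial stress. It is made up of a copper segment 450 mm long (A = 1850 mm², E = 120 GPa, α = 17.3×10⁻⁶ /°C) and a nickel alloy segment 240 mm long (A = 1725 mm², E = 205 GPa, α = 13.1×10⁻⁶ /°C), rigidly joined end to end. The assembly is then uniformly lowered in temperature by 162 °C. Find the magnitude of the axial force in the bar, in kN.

P ≈ 654 kN (tensile)

Free thermal contraction of the whole bar: Σ αᵢΔT Lᵢ = 17.3×10⁻⁶×162×450 + 13.1×10⁻⁶×162×240 = 1.77 mm.
The walls prevent any net length change, so an axial force P (same in every segment) develops. Compatibility: P · Σ Lᵢ/(AᵢEᵢ) = δ_free.
The series flexibility is Σ Lᵢ/(AᵢEᵢ) = 450/(1850×120×10³) + 240/(1725×205×10³) = 2.706×10⁻⁶ mm/N.
So P = 1.77 / 2.706×10⁻⁶ = 654.4 kN, tensile.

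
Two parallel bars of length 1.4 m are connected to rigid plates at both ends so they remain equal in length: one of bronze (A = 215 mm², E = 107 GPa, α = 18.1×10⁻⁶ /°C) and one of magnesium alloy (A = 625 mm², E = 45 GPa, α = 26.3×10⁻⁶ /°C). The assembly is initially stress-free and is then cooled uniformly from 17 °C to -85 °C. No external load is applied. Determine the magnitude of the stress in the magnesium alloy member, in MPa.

σ ≈ 16.9 MPa (tensile)

Equilibrium of a rigid end plate with no external load gives equal and opposite internal forces ±P in the two members. Since α_{magnesium alloy} > α_{bronze}, cooling drives the magnesium alloy into tension and the bronze into compression.
Setting the final lengths equal and cancelling L: (α₁ − α₂)ΔT = P/(A₁E₁) + P/(A₂E₂).
|α₁ − α₂|·ΔT = 8.2×10⁻⁶ × 102 = 0.0008364.
1/(A₁E₁) + 1/(A₂E₂) = 1/(215×107×10³) + 1/(625×45×10³) = 7.902×10⁻⁸ N⁻¹.
So P = 0.0008364 / 7.902×10⁻⁸ = 10.58 kN.
σ_{magnesium alloy} = P/A₂ = 10580/625 = 16.93 MPa, tensile.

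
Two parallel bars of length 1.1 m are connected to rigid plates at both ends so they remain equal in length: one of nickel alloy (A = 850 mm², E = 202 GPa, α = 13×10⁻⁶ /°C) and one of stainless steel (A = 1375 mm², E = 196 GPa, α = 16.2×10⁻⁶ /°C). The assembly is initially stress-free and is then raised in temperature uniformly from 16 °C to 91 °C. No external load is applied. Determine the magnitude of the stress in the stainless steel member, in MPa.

Both members must finish at the same length. With the larger α, the stainless steel tends to over-expand; the plates restrain it, putting the stainless steel in compression and the nickel alloy in tension. With no external load the two internal forces are equal and opposite, magnitude P.
Compatibility of the two members (thermal + elastic change equal): (α₁ − α₂)ΔT = P·[1/(A₁E₁) + 1/(A₂E₂)].
|α₁ − α₂|·ΔT = 3.2×10⁻⁶ × 75 = 0.00024.
1/(A₁E₁) + 1/(A₂E₂) = 1/(850×202×10³) + 1/(1375×196×10³) = 9.535×10⁻⁹ N⁻¹.
So P = 0.00024 / 9.535×10⁻⁹ = 25.17 kN.
σ_{stainless steel} = P/A₂ = 25170/1375 = 18.31 MPa, compressive.

σ ≈ 18.3 MPa (compressive)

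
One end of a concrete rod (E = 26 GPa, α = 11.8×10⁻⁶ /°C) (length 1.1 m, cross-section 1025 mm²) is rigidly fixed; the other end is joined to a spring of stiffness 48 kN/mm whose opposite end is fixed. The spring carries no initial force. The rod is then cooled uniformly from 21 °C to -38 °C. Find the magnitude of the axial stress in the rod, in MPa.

The unrestrained thermal change is αΔT L = 11.8×10⁻⁶ × 59 × 1100 = 0.7658 mm.
With a force P in the spring, the elastic change of the rod is PL/(AE) and that of the spring is P/k; compatibility requires their sum to equal δ_free.
So P = δ_free / [L/(AE) + 1/k] = 0.7658 / [ 1100/(1025×26×10³) + 1/(48×10³) ].
P = 0.7658 / 6.211×10⁻⁵ = 12330 N.
σ = P/A = 12330/1025 = 12.03 MPa.

σ ≈ 12 MPa (tensile)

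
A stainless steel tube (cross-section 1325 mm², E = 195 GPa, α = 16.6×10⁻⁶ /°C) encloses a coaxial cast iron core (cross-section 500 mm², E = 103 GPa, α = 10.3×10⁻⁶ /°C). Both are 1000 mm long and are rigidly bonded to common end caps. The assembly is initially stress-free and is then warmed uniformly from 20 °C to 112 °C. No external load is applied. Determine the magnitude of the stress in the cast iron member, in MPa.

Equilibrium of a rigid end plate with no external load gives equal and opposite internal forces ±P in the two members. Since α_{stainless steel} > α_{cast iron}, heating drives the stainless steel into compression and the cast iron into tension.
Equating the net (thermal + elastic) strains gives |α₁ − α₂|·ΔT = P·[1/(A₁E₁) + 1/(A₂E₂)].
|α₁ − α₂|·ΔT = 6.3×10⁻⁶ × 92 = 0.0005796.
1/(A₁E₁) + 1/(A₂E₂) = 1/(1325×195×10³) + 1/(500×103×10³) = 2.329×10⁻⁸ N⁻¹.
P = 0.0005796 / 2.329×10⁻⁸ = 24890 N = 24.89 kN.
σ_{cast iron} = P/A₂ = 24890/500 = 49.78 MPa, tensile.

σ ≈ 49.8 MPa (tensile)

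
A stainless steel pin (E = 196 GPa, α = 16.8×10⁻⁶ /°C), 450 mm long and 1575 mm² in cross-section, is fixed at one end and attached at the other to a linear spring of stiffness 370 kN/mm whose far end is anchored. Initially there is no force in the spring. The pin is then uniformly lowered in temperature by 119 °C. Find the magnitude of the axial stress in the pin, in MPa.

σ ≈ 137 MPa (tensile)

If the spring were absent the pin would shorten by αΔT L = 16.8×10⁻⁶ × 119 × 450 = 0.8996 mm.
With a force P in the spring, the elastic change of the pin is PL/(AE) and that of the spring is P/k; compatibility requires their sum to equal δ_free.
P [ L/(AE) + 1/k ] = δ_free → P [ 450/(1575×196×10³) + 1/(370×10³) ] = 0.8996.
P = 0.8996 / 4.16×10⁻⁶ = 216200 N.
σ = P/A = 216200/1575 = 137.3 MPa.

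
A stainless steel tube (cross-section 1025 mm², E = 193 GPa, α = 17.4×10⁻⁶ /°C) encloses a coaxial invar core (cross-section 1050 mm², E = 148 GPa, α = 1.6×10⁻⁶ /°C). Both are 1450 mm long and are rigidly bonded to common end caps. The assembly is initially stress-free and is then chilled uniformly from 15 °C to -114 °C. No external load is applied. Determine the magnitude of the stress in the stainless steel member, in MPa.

The stainless steel has the larger α, so on cooling it would change length more than the invar if both were free. The rigid plates force a common final length, so the stainless steel is put into tension and the invar into compression, with equal and opposite forces P (no external load).
Compatibility of the two members (thermal + elastic change equal): (α₁ − α₂)ΔT = P·[1/(A₁E₁) + 1/(A₂E₂)].
|α₁ − α₂|·ΔT = 15.8×10⁻⁶ × 129 = 0.002038.
1/(A₁E₁) + 1/(A₂E₂) = 1/(1025×193×10³) + 1/(1050×148×10³) = 1.149×10⁻⁸ N⁻¹.
P = 0.002038 / 1.149×10⁻⁸ = 177400 N = 177.4 kN.
σ_{stainless steel} = P/A₁ = 177400/1025 = 173.1 MPa, tensile.

σ ≈ 173 MPa (tensile)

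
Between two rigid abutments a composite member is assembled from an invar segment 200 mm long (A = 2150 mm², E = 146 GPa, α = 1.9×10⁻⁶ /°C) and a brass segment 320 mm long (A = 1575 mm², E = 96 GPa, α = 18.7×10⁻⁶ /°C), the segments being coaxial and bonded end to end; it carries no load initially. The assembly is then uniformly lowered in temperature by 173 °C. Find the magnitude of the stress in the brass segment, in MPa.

Free thermal contraction of the whole bar: Σ αᵢΔT Lᵢ = 1.9×10⁻⁶×173×200 + 18.7×10⁻⁶×173×320 = 1.101 mm.
The walls prevent any net length change, so an axial force P (same in every segment) develops. Compatibility: P · Σ Lᵢ/(AᵢEᵢ) = δ_free.
The series flexibility is Σ Lᵢ/(AᵢEᵢ) = 200/(2150×146×10³) + 320/(1575×96×10³) = 2.754×10⁻⁶ mm/N.
So P = 1.101 / 2.754×10⁻⁶ = 399.8 kN, tensile.
σ_{brass} = P / A = 399800 / 1575 = 253.9 MPa.

σ ≈ 254 MPa (tensile)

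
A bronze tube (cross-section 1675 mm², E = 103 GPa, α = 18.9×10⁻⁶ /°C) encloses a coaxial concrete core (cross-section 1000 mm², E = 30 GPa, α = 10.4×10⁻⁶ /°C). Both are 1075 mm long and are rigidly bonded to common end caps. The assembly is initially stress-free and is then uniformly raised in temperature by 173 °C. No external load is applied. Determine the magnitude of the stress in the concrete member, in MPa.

Equilibrium of a rigid end plate with no external load gives equal and opposite internal forces ±P in the two members. Since α_{bronze} > α_{concrete}, heating drives the bronze into compression and the concrete into tension.
Setting the final lengths equal and cancelling L: (α₁ − α₂)ΔT = P/(A₁E₁) + P/(A₂E₂).
|α₁ − α₂|·ΔT = 8.5×10⁻⁶ × 173 = 0.00147.
1/(A₁E₁) + 1/(A₂E₂) = 1/(1675×103×10³) + 1/(1000×30×10³) = 3.913×10⁻⁸ N⁻¹.
So P = 0.00147 / 3.913×10⁻⁸ = 37.58 kN.
σ_{concrete} = P/A₂ = 37580/1000 = 37.58 MPa, tensile.

σ ≈ 37.6 MPa (tensile)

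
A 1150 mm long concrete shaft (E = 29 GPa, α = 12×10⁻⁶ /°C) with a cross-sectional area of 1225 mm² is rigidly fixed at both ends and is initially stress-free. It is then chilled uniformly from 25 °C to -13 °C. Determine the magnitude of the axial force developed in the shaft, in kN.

The ends cannot move, so σ = EαΔT = 29×10³ × 12×10⁻⁶ × 38 = 13.22 MPa.
Axial force P = σA = 13.22 × 1225 = 16200 N = 16.2 kN, tensile.

P ≈ 16.2 kN (tensile)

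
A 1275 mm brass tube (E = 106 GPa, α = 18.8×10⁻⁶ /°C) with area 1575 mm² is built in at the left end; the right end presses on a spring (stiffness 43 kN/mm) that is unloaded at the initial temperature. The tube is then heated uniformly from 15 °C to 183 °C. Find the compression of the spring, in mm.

δ ≈ 3.03 mm

The unrestrained thermal change is αΔT L = 18.8×10⁻⁶ × 168 × 1275 = 4.027 mm.
Let P be the compressive force at the spring. The tube shortens elastically by PL/(AE) and the spring compresses by P/k; together these equal δ_free.
So P = δ_free / [L/(AE) + 1/k] = 4.027 / [ 1275/(1575×106×10³) + 1/(43×10³) ].
P = 4.027 / 3.089×10⁻⁵ = 130400 N.
Spring compression = P/k = 130400/(43×10³) = 3.031 mm.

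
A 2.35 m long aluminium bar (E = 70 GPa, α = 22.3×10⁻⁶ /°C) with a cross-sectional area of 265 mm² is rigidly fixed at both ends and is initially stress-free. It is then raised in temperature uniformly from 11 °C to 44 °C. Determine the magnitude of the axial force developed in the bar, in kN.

P ≈ 13.7 kN (compressive)

With zero net strain, σ = E·αΔT = 70 GPa × 22.3×10⁻⁶ × 33 = 51.51 MPa.
P = AEαΔT = 265 × 70×10³ × 22.3×10⁻⁶ × 33 = 13.65 kN (compressive).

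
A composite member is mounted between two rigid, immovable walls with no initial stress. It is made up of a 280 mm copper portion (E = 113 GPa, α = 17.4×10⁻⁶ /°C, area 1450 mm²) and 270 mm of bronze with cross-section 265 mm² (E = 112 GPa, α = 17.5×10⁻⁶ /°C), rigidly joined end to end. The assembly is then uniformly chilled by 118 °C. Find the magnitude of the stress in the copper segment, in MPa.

Free thermal contraction of the whole bar: Σ αᵢΔT Lᵢ = 17.4×10⁻⁶×118×280 + 17.5×10⁻⁶×118×270 = 1.132 mm.
The rigid supports impose zero overall length change; the single axial force P common to all segments must satisfy P Σ Lᵢ/(AᵢEᵢ) = δ_free.
Σ Lᵢ/(AᵢEᵢ) = 280/(1450×113×10³) + 270/(265×112×10³) = 1.081×10⁻⁵ mm/N.
Hence P = δ_free / Σ(L/AE) = 1.132/1.081×10⁻⁵ = 104.8 kN (tensile).
σ_{copper} = P / A = 104800 / 1450 = 72.27 MPa.

σ ≈ 72.3 MPa (tensile)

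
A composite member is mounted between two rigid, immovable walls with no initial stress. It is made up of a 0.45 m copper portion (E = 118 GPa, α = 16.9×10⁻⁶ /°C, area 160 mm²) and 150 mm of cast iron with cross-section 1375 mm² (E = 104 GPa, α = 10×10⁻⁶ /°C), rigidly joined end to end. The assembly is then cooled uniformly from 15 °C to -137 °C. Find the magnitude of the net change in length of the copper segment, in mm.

With the walls removed the bar would change length by δ_free = Σ αᵢΔT Lᵢ = 16.9×10⁻⁶×152×450 + 10×10⁻⁶×152×150 = 1.384 mm.
The rigid supports impose zero overall length change; the single axial force P common to all segments must satisfy P Σ Lᵢ/(AᵢEᵢ) = δ_free.
Σ Lᵢ/(AᵢEᵢ) = 450/(160×118×10³) + 150/(1375×104×10³) = 2.488×10⁻⁵ mm/N.
P = 1.384 / 2.488×10⁻⁵ = 55620 N = 55.62 kN, tensile.
For the copper segment, free thermal change = 16.9×10⁻⁶×152×450 = 1.156 mm and elastic change from P = 55620×450/(160×118×10³) = 1.326 mm; these oppose, so the net change is 0.17 mm (segment lengthens).

|ΔL| ≈ 0.17 mm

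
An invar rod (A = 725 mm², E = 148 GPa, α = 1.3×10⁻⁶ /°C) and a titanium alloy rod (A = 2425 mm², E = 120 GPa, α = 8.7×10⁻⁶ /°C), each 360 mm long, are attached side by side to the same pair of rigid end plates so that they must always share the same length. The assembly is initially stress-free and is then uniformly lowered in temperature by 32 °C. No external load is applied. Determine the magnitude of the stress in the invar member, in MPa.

The titanium alloy has the larger α, so on cooling it would change length more than the invar if both were free. The rigid plates force a common final length, so the titanium alloy is put into tension and the invar into compression, with equal and opposite forces P (no external load).
Equating the net (thermal + elastic) strains gives |α₁ − α₂|·ΔT = P·[1/(A₁E₁) + 1/(A₂E₂)].
|α₁ − α₂|·ΔT = 7.4×10⁻⁶ × 32 = 0.0002368.
1/(A₁E₁) + 1/(A₂E₂) = 1/(725×148×10³) + 1/(2425×120×10³) = 1.276×10⁻⁸ N⁻¹.
So P = 0.0002368 / 1.276×10⁻⁸ = 18.56 kN.
σ_{invar} = P/A₁ = 18560/725 = 25.61 MPa, compressive.

σ ≈ 25.6 MPa (compressive)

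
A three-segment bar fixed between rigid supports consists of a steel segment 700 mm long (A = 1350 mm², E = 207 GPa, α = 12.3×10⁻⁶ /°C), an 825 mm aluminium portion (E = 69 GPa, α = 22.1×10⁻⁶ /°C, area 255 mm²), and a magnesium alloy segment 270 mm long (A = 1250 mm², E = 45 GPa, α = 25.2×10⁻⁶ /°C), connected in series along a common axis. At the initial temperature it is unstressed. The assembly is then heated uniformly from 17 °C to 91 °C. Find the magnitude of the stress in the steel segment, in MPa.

If the supports were absent, the total length change would be Σ αᵢΔT Lᵢ = 12.3×10⁻⁶×74×700 + 22.1×10⁻⁶×74×825 + 25.2×10⁻⁶×74×270 = 2.49 mm.
Since the ends are fixed, an axial force P builds up, equal in every segment, with P · Σ Lᵢ/(AᵢEᵢ) = δ_free.
Σ Lᵢ/(AᵢEᵢ) = 700/(1350×207×10³) + 825/(255×69×10³) + 270/(1250×45×10³) = 5.419×10⁻⁵ mm/N.
P = 2.49 / 5.419×10⁻⁵ = 45940 N = 45.94 kN, compressive.
σ_{steel} = P / A = 45940 / 1350 = 34.03 MPa.

σ ≈ 34 MPa (compressive)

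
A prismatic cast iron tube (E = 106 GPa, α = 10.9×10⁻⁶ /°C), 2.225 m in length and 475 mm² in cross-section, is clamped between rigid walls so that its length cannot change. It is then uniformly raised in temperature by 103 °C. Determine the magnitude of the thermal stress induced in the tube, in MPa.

With length fixed, the mechanical strain must cancel the thermal strain αΔT = 10.9×10⁻⁶ × 103 = 1122.7×10⁻⁶.
σ = EαΔT = 106×10³ × 10.9×10⁻⁶ × 103 = 119 MPa (compressive; the tube is trying to expand).

σ ≈ 119 MPa (compressive)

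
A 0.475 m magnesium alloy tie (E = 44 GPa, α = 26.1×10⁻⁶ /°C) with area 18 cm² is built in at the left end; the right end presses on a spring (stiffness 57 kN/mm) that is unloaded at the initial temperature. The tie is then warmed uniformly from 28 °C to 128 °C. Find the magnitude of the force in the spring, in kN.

P ≈ 52.7 kN

If the spring were absent the tie would lengthen by αΔT L = 26.1×10⁻⁶ × 100 × 475 = 1.24 mm.
With a force P in the spring, the elastic change of the tie is PL/(AE) and that of the spring is P/k; compatibility requires their sum to equal δ_free.
P [ L/(AE) + 1/k ] = δ_free → P [ 475/(1800×44×10³) + 1/(57×10³) ] = 1.24.
P = 1.24 / 2.354×10⁻⁵ = 52660 N.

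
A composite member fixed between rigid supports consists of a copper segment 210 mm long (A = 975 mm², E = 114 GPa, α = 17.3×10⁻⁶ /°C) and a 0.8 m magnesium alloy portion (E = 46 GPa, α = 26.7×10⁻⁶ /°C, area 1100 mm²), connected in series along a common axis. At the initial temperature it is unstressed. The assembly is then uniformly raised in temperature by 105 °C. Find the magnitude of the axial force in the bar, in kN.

With the walls removed the bar would change length by δ_free = Σ αᵢΔT Lᵢ = 17.3×10⁻⁶×105×210 + 26.7×10⁻⁶×105×800 = 2.624 mm.
Since the ends are fixed, an axial force P builds up, equal in every segment, with P · Σ Lᵢ/(AᵢEᵢ) = δ_free.
The series flexibility is Σ Lᵢ/(AᵢEᵢ) = 210/(975×114×10³) + 800/(1100×46×10³) = 1.77×10⁻⁵ mm/N.
Hence P = δ_free / Σ(L/AE) = 2.624/1.77×10⁻⁵ = 148.3 kN (compressive).

P ≈ 148 kN (compressive)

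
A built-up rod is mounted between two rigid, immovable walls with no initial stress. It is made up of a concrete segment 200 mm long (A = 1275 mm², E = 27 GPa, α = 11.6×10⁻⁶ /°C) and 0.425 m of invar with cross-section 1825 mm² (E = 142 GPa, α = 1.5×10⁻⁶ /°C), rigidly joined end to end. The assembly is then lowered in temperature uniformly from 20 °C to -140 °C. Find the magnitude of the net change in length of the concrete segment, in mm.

|ΔL| ≈ 0.00217 mm

If the supports were absent, the total length change would be Σ αᵢΔT Lᵢ = 11.6×10⁻⁶×160×200 + 1.5×10⁻⁶×160×425 = 0.4732 mm.
The rigid supports impose zero overall length change; the single axial force P common to all segments must satisfy P Σ Lᵢ/(AᵢEᵢ) = δ_free.
The series flexibility is Σ Lᵢ/(AᵢEᵢ) = 200/(1275×27×10³) + 425/(1825×142×10³) = 7.45×10⁻⁶ mm/N.
Hence P = δ_free / Σ(L/AE) = 0.4732/7.45×10⁻⁶ = 63.52 kN (tensile).
For the concrete segment, free thermal change = 11.6×10⁻⁶×160×200 = 0.3712 mm and elastic change from P = 63520×200/(1275×27×10³) = 0.369 mm; these oppose, so the net change is 0.00217 mm (segment shortens).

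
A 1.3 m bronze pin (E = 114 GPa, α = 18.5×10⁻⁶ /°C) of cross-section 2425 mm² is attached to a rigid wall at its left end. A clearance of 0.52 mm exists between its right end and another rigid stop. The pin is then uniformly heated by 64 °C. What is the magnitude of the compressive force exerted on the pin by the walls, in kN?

Unrestrained expansion: δ_free = αΔT L = 18.5×10⁻⁶ × 64 × 1300 = 1.539 mm.
This exceeds the 0.52 mm gap, so the wall pushes back. The portion of expansion that must be recovered elastically is δ_free − gap = 1.539 − 0.52 = 1.019 mm.
So σ = E(δ_free − g)/L = 114×10³ × 1.019/1300 = 89.38 MPa.
Force on the wall = σA = 89.38 × 2425 mm² = 216.7 kN.

P ≈ 217 kN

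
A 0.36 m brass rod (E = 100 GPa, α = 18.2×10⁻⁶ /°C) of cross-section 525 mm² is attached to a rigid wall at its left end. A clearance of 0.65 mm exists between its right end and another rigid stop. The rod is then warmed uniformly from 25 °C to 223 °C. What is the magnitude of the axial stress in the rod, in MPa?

σ ≈ 180 MPa (compressive)

Free thermal elongation = αΔT L = 18.2×10⁻⁶ × 198 × 360 = 1.297 mm.
After closing the 0.65 mm clearance, 1.297 − 0.65 = 0.6473 mm of expansion remains to be suppressed by the wall.
That suppressed elongation corresponds to σ = E·Δ/L = 100×10³ × 0.6473/360 = 179.8 MPa.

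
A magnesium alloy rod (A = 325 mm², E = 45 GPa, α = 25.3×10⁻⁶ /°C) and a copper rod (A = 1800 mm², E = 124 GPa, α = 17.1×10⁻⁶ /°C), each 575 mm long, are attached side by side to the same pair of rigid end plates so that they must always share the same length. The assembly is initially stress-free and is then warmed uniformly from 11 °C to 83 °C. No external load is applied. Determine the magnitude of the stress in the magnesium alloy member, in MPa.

σ ≈ 24.9 MPa (compressive)

The magnesium alloy has the larger α, so on heating it would change length more than the copper if both were free. The rigid plates force a common final length, so the magnesium alloy is put into compression and the copper into tension, with equal and opposite forces P (no external load).
Equating the net (thermal + elastic) strains gives |α₁ − α₂|·ΔT = P·[1/(A₁E₁) + 1/(A₂E₂)].
|α₁ − α₂|·ΔT = 8.2×10⁻⁶ × 72 = 0.0005904.
1/(A₁E₁) + 1/(A₂E₂) = 1/(325×45×10³) + 1/(1800×124×10³) = 7.286×10⁻⁸ N⁻¹.
So P = 0.0005904 / 7.286×10⁻⁸ = 8.104 kN.
σ_{magnesium alloy} = P/A₁ = 8104/325 = 24.93 MPa, compressive.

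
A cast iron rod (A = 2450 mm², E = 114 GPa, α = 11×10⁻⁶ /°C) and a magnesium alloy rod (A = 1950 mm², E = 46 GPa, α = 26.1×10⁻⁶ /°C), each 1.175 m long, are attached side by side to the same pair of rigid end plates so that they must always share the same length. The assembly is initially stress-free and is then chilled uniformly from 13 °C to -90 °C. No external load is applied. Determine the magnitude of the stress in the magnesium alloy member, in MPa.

σ ≈ 54.2 MPa (tensile)

The magnesium alloy has the larger α, so on cooling it would change length more than the cast iron if both were free. The rigid plates force a common final length, so the magnesium alloy is put into tension and the cast iron into compression, with equal and opposite forces P (no external load).
Compatibility of the two members (thermal + elastic change equal): (α₁ − α₂)ΔT = P·[1/(A₁E₁) + 1/(A₂E₂)].
|α₁ − α₂|·ΔT = 15.1×10⁻⁶ × 103 = 0.001555.
1/(A₁E₁) + 1/(A₂E₂) = 1/(2450×114×10³) + 1/(1950×46×10³) = 1.473×10⁻⁸ N⁻¹.
So P = 0.001555 / 1.473×10⁻⁸ = 105.6 kN.
σ_{magnesium alloy} = P/A₂ = 105600/1950 = 54.15 MPa, tensile.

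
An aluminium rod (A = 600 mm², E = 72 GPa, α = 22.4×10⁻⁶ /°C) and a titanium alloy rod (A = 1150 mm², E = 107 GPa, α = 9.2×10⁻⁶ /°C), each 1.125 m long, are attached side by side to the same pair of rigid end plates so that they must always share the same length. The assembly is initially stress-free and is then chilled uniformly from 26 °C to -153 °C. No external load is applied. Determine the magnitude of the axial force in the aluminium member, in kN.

P ≈ 75.5 kN (tensile in the aluminium)

Both members must finish at the same length. With the larger α, the aluminium tends to over-contract; the plates restrain it, putting the aluminium in tension and the titanium alloy in compression. With no external load the two internal forces are equal and opposite, magnitude P.
Setting the final lengths equal and cancelling L: (α₁ − α₂)ΔT = P/(A₁E₁) + P/(A₂E₂).
|α₁ − α₂|·ΔT = 13.2×10⁻⁶ × 179 = 0.002363.
1/(A₁E₁) + 1/(A₂E₂) = 1/(600×72×10³) + 1/(1150×107×10³) = 3.127×10⁻⁸ N⁻¹.
So P = 0.002363 / 3.127×10⁻⁸ = 75.55 kN.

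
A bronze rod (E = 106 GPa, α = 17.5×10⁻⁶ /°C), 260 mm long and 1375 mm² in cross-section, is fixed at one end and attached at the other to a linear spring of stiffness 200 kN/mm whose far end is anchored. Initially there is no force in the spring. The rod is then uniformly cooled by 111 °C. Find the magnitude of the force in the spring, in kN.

P ≈ 74.4 kN

The unrestrained thermal change is αΔT L = 17.5×10⁻⁶ × 111 × 260 = 0.505 mm.
Let P be the tensile force in the spring. The rod extends elastically by PL/(AE) and the spring stretches by P/k; together these equal δ_free.
So P = δ_free / [L/(AE) + 1/k] = 0.505 / [ 260/(1375×106×10³) + 1/(200×10³) ].
P = 0.505 / 6.784×10⁻⁶ = 74450 N.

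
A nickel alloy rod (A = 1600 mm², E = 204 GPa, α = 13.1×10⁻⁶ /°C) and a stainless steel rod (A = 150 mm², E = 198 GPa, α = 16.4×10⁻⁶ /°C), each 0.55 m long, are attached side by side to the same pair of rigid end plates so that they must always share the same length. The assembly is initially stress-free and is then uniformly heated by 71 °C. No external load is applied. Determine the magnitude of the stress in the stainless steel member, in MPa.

The stainless steel has the larger α, so on heating it would change length more than the nickel alloy if both were free. The rigid plates force a common final length, so the stainless steel is put into compression and the nickel alloy into tension, with equal and opposite forces P (no external load).
Compatibility of the two members (thermal + elastic change equal): (α₁ − α₂)ΔT = P·[1/(A₁E₁) + 1/(A₂E₂)].
|α₁ − α₂|·ΔT = 3.3×10⁻⁶ × 71 = 0.0002343.
1/(A₁E₁) + 1/(A₂E₂) = 1/(1600×204×10³) + 1/(150×198×10³) = 3.673×10⁻⁸ N⁻¹.
So P = 0.0002343 / 3.673×10⁻⁸ = 6.378 kN.
σ_{stainless steel} = P/A₂ = 6378/150 = 42.52 MPa, compressive.

σ ≈ 42.5 MPa (compressive)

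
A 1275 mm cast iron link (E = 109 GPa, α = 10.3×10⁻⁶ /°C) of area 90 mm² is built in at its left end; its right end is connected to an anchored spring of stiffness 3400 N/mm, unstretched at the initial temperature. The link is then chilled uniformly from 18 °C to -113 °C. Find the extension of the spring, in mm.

The unrestrained thermal change is αΔT L = 10.3×10⁻⁶ × 131 × 1275 = 1.72 mm.
Let P be the tensile force in the spring. The link extends elastically by PL/(AE) and the spring stretches by P/k; together these equal δ_free.
So P = δ_free / [L/(AE) + 1/k] = 1.72 / [ 1275/(90×109×10³) + 1/(3400) ].
P = 1.72 / 0.0004241 = 4057 N.
Spring extension = P/k = 4057/(3400) = 1.193 mm.

δ ≈ 1.19 mm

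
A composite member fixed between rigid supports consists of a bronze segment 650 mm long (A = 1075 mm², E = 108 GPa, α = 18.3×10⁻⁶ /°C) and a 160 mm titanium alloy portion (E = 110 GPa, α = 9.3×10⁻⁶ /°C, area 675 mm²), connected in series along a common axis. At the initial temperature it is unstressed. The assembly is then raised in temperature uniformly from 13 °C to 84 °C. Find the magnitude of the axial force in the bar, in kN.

If the supports were absent, the total length change would be Σ αᵢΔT Lᵢ = 18.3×10⁻⁶×71×650 + 9.3×10⁻⁶×71×160 = 0.9502 mm.
The walls prevent any net length change, so an axial force P (same in every segment) develops. Compatibility: P · Σ Lᵢ/(AᵢEᵢ) = δ_free.
Σ Lᵢ/(AᵢEᵢ) = 650/(1075×108×10³) + 160/(675×110×10³) = 7.754×10⁻⁶ mm/N.
P = 0.9502 / 7.754×10⁻⁶ = 122600 N = 122.6 kN, compressive.

P ≈ 123 kN (compressive)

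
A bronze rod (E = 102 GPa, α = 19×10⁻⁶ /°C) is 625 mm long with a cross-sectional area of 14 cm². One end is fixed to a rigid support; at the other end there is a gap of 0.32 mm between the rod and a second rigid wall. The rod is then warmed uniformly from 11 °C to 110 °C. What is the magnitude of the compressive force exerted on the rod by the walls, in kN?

Unrestrained expansion: δ_free = αΔT L = 19×10⁻⁶ × 99 × 625 = 1.176 mm.
This exceeds the 0.32 mm gap, so the wall pushes back. The portion of expansion that must be recovered elastically is δ_free − gap = 1.176 − 0.32 = 0.8556 mm.
That suppressed elongation corresponds to σ = E·Δ/L = 102×10³ × 0.8556/625 = 139.6 MPa.
Force on the wall = σA = 139.6 × 1400 mm² = 195.5 kN.

P ≈ 195 kN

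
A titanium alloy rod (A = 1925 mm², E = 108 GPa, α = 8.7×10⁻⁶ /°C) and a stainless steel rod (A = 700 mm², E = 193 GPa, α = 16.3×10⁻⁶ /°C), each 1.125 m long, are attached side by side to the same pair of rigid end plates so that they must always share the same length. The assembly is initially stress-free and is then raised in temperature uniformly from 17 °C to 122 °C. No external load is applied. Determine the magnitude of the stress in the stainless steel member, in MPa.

σ ≈ 93.4 MPa (compressive)

Equilibrium of a rigid end plate with no external load gives equal and opposite internal forces ±P in the two members. Since α_{stainless steel} > α_{titanium alloy}, heating drives the stainless steel into compression and the titanium alloy into tension.
Compatibility of the two members (thermal + elastic change equal): (α₁ − α₂)ΔT = P·[1/(A₁E₁) + 1/(A₂E₂)].
|α₁ − α₂|·ΔT = 7.6×10⁻⁶ × 105 = 0.000798.
1/(A₁E₁) + 1/(A₂E₂) = 1/(1925×108×10³) + 1/(700×193×10³) = 1.221×10⁻⁸ N⁻¹.
So P = 0.000798 / 1.221×10⁻⁸ = 65.35 kN.
σ_{stainless steel} = P/A₂ = 65350/700 = 93.35 MPa, compressive.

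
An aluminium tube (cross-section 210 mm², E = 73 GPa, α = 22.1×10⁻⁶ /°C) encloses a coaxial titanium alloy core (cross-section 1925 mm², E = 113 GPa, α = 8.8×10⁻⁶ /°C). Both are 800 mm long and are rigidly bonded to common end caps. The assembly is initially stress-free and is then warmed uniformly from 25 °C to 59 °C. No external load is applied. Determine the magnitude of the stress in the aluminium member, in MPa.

The aluminium has the larger α, so on heating it would change length more than the titanium alloy if both were free. The rigid plates force a common final length, so the aluminium is put into compression and the titanium alloy into tension, with equal and opposite forces P (no external load).
Setting the final lengths equal and cancelling L: (α₁ − α₂)ΔT = P/(A₁E₁) + P/(A₂E₂).
|α₁ − α₂|·ΔT = 13.3×10⁻⁶ × 34 = 0.0004522.
1/(A₁E₁) + 1/(A₂E₂) = 1/(210×73×10³) + 1/(1925×113×10³) = 6.983×10⁻⁸ N⁻¹.
P = 0.0004522 / 6.983×10⁻⁸ = 6476 N = 6.476 kN.
σ_{aluminium} = P/A₁ = 6476/210 = 30.84 MPa, compressive.

σ ≈ 30.8 MPa (compressive)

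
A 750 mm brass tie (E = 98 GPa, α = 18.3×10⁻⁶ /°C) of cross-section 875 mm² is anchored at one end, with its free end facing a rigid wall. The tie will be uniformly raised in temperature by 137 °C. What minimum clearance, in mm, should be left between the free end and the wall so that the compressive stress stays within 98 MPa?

With no wall the tie would lengthen by αΔT L = 18.3×10⁻⁶ × 137 × 750 = 1.88 mm.
At the allowable stress the elastic shortening the wall may impose is σL/E = 98 × 750 / (98×10³) = 0.75 mm.
The gap must absorb the remainder: g_min = 1.88 − 0.75 = 1.13 mm.

g ≈ 1.13 mm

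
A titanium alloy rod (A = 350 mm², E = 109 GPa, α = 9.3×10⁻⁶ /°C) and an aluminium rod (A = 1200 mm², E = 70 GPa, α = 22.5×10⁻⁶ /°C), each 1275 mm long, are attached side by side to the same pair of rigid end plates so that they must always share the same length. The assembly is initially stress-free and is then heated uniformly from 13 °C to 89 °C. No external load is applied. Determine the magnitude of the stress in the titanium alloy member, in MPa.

The aluminium has the larger α, so on heating it would change length more than the titanium alloy if both were free. The rigid plates force a common final length, so the aluminium is put into compression and the titanium alloy into tension, with equal and opposite forces P (no external load).
Compatibility of the two members (thermal + elastic change equal): (α₁ − α₂)ΔT = P·[1/(A₁E₁) + 1/(A₂E₂)].
|α₁ − α₂|·ΔT = 13.2×10⁻⁶ × 76 = 0.001003.
1/(A₁E₁) + 1/(A₂E₂) = 1/(350×109×10³) + 1/(1200×70×10³) = 3.812×10⁻⁸ N⁻¹.
So P = 0.001003 / 3.812×10⁻⁸ = 26.32 kN.
σ_{titanium alloy} = P/A₁ = 26320/350 = 75.2 MPa, tensile.

σ ≈ 75.2 MPa (tensile)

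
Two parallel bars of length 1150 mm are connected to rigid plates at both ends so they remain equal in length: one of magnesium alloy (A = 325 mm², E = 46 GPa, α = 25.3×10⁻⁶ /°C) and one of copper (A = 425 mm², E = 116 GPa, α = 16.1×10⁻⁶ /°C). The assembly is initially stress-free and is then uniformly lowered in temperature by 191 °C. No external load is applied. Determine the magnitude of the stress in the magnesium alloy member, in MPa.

σ ≈ 62 MPa (tensile)

Both members must finish at the same length. With the larger α, the magnesium alloy tends to over-contract; the plates restrain it, putting the magnesium alloy in tension and the copper in compression. With no external load the two internal forces are equal and opposite, magnitude P.
Setting the final lengths equal and cancelling L: (α₁ − α₂)ΔT = P/(A₁E₁) + P/(A₂E₂).
|α₁ − α₂|·ΔT = 9.2×10⁻⁶ × 191 = 0.001757.
1/(A₁E₁) + 1/(A₂E₂) = 1/(325×46×10³) + 1/(425×116×10³) = 8.717×10⁻⁸ N⁻¹.
P = 0.001757 / 8.717×10⁻⁸ = 20160 N = 20.16 kN.
σ_{magnesium alloy} = P/A₁ = 20160/325 = 62.02 MPa, tensile.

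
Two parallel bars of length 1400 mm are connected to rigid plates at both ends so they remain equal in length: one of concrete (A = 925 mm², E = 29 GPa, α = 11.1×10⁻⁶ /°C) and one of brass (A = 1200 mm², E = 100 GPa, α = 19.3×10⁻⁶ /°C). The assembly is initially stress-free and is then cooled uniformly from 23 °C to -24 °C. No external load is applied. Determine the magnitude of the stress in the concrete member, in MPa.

Equilibrium of a rigid end plate with no external load gives equal and opposite internal forces ±P in the two members. Since α_{brass} > α_{concrete}, cooling drives the brass into tension and the concrete into compression.
Equating the net (thermal + elastic) strains gives |α₁ − α₂|·ΔT = P·[1/(A₁E₁) + 1/(A₂E₂)].
|α₁ − α₂|·ΔT = 8.2×10⁻⁶ × 47 = 0.0003854.
1/(A₁E₁) + 1/(A₂E₂) = 1/(925×29×10³) + 1/(1200×100×10³) = 4.561×10⁻⁸ N⁻¹.
P = 0.0003854 / 4.561×10⁻⁸ = 8450 N = 8.45 kN.
σ_{concrete} = P/A₁ = 8450/925 = 9.135 MPa, compressive.

σ ≈ 9.13 MPa (compressive)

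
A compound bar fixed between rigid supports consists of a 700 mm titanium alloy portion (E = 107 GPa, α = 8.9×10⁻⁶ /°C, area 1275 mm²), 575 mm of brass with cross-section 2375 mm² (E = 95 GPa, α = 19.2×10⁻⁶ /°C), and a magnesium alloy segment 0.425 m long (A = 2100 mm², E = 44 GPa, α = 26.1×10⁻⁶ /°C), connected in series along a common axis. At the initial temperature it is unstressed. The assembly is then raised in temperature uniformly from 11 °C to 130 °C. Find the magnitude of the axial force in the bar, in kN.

P ≈ 275 kN (compressive)

Free thermal expansion of the whole bar: Σ αᵢΔT Lᵢ = 8.9×10⁻⁶×119×700 + 19.2×10⁻⁶×119×575 + 26.1×10⁻⁶×119×425 = 3.375 mm.
Since the ends are fixed, an axial force P builds up, equal in every segment, with P · Σ Lᵢ/(AᵢEᵢ) = δ_free.
The series flexibility is Σ Lᵢ/(AᵢEᵢ) = 700/(1275×107×10³) + 575/(2375×95×10³) + 425/(2100×44×10³) = 1.228×10⁻⁵ mm/N.
So P = 3.375 / 1.228×10⁻⁵ = 274.9 kN, compressive.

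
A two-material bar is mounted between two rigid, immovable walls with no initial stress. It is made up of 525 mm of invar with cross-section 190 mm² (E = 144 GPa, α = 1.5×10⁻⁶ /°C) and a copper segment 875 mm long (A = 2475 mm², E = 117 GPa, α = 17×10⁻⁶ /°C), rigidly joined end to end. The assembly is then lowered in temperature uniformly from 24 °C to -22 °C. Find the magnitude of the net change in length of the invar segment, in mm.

With the walls removed the bar would change length by δ_free = Σ αᵢΔT Lᵢ = 1.5×10⁻⁶×46×525 + 17×10⁻⁶×46×875 = 0.7205 mm.
Since the ends are fixed, an axial force P builds up, equal in every segment, with P · Σ Lᵢ/(AᵢEᵢ) = δ_free.
The series flexibility is Σ Lᵢ/(AᵢEᵢ) = 525/(190×144×10³) + 875/(2475×117×10³) = 2.221×10⁻⁵ mm/N.
P = 0.7205 / 2.221×10⁻⁵ = 32440 N = 32.44 kN, tensile.
For the invar segment, free thermal change = 1.5×10⁻⁶×46×525 = 0.03623 mm and elastic change from P = 32440×525/(190×144×10³) = 0.6225 mm; these oppose, so the net change is 0.586 mm (segment lengthens).

|ΔL| ≈ 0.586 mm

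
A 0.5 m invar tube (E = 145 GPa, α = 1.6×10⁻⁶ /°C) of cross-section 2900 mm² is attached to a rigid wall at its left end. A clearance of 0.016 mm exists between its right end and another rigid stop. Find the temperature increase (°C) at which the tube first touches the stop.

The gap closes when αΔT L = 0.016 mm, since the tube is still unstressed at that instant.
So ΔT = g/(αL) = 0.016/(1.6×10⁻⁶ × 500) = 20 °C.

ΔT ≈ 20 °C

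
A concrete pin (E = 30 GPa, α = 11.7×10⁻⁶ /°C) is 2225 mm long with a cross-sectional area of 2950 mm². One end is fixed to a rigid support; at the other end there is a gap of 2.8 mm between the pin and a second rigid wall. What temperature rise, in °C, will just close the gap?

ΔT ≈ 108 °C

The gap closes when αΔT L = 2.8 mm, since the pin is still unstressed at that instant.
ΔT = 2.8 / (11.7×10⁻⁶ × 2225) = 107.6 °C.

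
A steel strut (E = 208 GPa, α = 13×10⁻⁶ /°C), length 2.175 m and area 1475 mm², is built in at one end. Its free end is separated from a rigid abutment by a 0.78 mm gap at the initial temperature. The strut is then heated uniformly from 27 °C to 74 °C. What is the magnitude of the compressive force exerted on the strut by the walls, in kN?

If the wall were absent the strut would grow by αΔT L = 13×10⁻⁶ × 47 × 2175 = 1.329 mm.
After closing the 0.78 mm clearance, 1.329 − 0.78 = 0.5489 mm of expansion remains to be suppressed by the wall.
Compatibility: PL/(AE) = 0.5489 mm, so σ = P/A = E × (0.5489/2175) = 52.49 MPa.
P = σA = 52.49 × 1475 = 77.43 kN.

P ≈ 77.4 kN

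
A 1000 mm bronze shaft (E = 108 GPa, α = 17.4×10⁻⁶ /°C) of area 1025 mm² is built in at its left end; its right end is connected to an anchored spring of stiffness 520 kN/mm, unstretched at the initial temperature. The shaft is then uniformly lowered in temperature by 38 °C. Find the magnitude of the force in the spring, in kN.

The unrestrained thermal change is αΔT L = 17.4×10⁻⁶ × 38 × 1000 = 0.6612 mm.
Let P be the tensile force in the spring. The shaft extends elastically by PL/(AE) and the spring stretches by P/k; together these equal δ_free.
So P = δ_free / [L/(AE) + 1/k] = 0.6612 / [ 1000/(1025×108×10³) + 1/(520×10³) ].
P = 0.6612 / 1.096×10⁻⁵ = 60350 N.

P ≈ 60.3 kN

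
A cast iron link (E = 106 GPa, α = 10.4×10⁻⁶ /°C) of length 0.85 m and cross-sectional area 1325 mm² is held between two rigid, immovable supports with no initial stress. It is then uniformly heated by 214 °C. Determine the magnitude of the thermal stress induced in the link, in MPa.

σ ≈ 236 MPa (compressive)

With length fixed, the mechanical strain must cancel the thermal strain αΔT = 10.4×10⁻⁶ × 214 = 2225.6×10⁻⁶.
σ = EαΔT = 106×10³ × 10.4×10⁻⁶ × 214 = 235.9 MPa (compressive; the link is trying to expand).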